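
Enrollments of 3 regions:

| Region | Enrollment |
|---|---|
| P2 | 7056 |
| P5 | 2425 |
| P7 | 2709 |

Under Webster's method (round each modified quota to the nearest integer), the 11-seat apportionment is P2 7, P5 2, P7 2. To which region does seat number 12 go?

P7

Priority for the next seat is population ÷ (current seats + 0.5).
Priorities: P2 940.800, P5 970.000, P7 1083.600.
Highest priority: P7.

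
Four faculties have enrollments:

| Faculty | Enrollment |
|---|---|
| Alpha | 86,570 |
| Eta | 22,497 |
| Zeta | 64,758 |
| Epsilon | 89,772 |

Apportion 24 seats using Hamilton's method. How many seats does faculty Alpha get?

8

Standard divisor: 263597 ÷ 24 ≈ 10983.208.
Standard quotas: Alpha 7.8820, Eta 2.0483, Zeta 5.8961, Epsilon 8.1736.
Lower quotas: Alpha 7, Eta 2, Zeta 5, Epsilon 8 (sum 22, leaving 2 seats).
Remainders in descending order: Zeta 0.8961, Alpha 0.8820, Epsilon 0.1736, Eta 0.0483.
The surplus seats go to Zeta, Alpha.
Alpha receives 8.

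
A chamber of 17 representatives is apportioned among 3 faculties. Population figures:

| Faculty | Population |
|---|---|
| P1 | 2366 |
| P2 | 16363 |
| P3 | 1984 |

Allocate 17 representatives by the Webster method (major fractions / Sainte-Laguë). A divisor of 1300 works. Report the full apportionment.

With modified divisor 1300: modified quotas P1 1.820, P2 12.587, P3 1.526.
Rounding to the nearest integer: P1 2, P2 13, P3 2 (total 17).

P1 2, P2 13, P3 2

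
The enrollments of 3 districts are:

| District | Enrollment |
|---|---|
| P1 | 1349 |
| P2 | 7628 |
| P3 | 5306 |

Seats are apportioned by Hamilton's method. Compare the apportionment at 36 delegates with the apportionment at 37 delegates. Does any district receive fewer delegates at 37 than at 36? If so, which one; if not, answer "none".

P1

At 36 seats: P1 4, P2 19, P3 13.
At 37 seats: P1 3, P2 20, P3 14.
P1 drops from 4 to 3.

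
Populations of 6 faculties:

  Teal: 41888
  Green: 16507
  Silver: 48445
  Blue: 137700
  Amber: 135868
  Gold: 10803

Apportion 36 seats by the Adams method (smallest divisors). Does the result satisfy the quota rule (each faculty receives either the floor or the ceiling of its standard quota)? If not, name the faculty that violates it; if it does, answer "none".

none

Standard quotas: Teal 3.855, Green 1.519, Silver 4.458, Blue 12.671, Amber 12.503, Gold 0.994.
Adams allocation: Teal 4, Green 2, Silver 5, Blue 12, Amber 12, Gold 1.
Every allocation lies between the lower and upper quota.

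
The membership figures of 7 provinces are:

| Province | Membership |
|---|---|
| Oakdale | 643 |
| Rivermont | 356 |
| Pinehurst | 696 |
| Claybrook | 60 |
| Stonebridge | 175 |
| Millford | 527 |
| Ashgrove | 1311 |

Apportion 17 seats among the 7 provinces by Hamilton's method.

Oakdale 3, Rivermont 2, Pinehurst 3, Claybrook 0, Stonebridge 1, Millford 2, Ashgrove 6

The standard divisor is 3768/17 ≈ 221.647.
Standard quotas: Oakdale 2.901, Rivermont 1.606, Pinehurst 3.140, Claybrook 0.271, Stonebridge 0.790, Millford 2.378, Ashgrove 5.915.
Lower quotas: Oakdale 2, Rivermont 1, Pinehurst 3, Claybrook 0, Stonebridge 0, Millford 2, Ashgrove 5 (sum 13, leaving 4 seats).
Remainders in descending order: Ashgrove 0.915, Oakdale 0.901, Stonebridge 0.790, Rivermont 0.606, Millford 0.378, Claybrook 0.271, Pinehurst 0.140.
Largest remainders: Ashgrove, Oakdale, Stonebridge, Rivermont receive the extra seats.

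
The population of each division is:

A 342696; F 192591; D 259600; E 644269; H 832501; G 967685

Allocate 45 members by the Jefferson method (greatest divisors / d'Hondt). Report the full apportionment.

Standard divisor 3239342/45 ≈ 71985.378; standard quotas: A 4.761, F 2.675, D 3.606, E 8.950, H 11.565, G 13.443.
Rounding down gives 4, 2, 3, 8, 11, 13 = 41 seats, so the divisor must be adjusted.
With modified divisor 66700: modified quotas A 5.138, F 2.887, D 3.892, E 9.659, H 12.481, G 14.508.
Rounding down: A 5, F 2, D 3, E 9, H 12, G 14 (total 45).

A 5, F 2, D 3, E 9, H 12, G 14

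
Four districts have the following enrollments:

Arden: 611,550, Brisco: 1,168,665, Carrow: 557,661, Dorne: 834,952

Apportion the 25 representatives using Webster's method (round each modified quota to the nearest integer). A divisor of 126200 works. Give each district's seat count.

With modified divisor 126200: modified quotas Arden 4.846, Brisco 9.260, Carrow 4.419, Dorne 6.616.
Rounding to the nearest integer: Arden 5, Brisco 9, Carrow 4, Dorne 7 (total 25).

Arden 5, Brisco 9, Carrow 4, Dorne 7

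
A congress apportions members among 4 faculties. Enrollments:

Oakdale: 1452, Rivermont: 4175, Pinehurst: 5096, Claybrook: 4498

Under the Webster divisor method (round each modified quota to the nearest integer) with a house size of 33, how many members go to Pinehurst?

11

Standard divisor 15221/33 ≈ 461.242; standard quotas: Oakdale 3.148, Rivermont 9.052, Pinehurst 11.048, Claybrook 9.752.
Rounding to the nearest integer gives Oakdale 3, Rivermont 9, Pinehurst 11, Claybrook 10 — total 33, matching the house size, so no adjustment is needed.
Pinehurst receives 11.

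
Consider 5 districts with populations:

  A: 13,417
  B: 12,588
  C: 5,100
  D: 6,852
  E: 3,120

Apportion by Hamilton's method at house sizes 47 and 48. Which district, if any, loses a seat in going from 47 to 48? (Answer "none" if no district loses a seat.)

E

At 47 seats: A 15, B 14, C 6, D 8, E 4.
At 48 seats: A 16, B 15, C 6, D 8, E 3.
E drops from 4 to 3.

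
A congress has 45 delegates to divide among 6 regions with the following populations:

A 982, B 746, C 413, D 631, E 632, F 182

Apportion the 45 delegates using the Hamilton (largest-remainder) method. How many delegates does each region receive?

Standard divisor: 3586 ÷ 45 ≈ 79.689.
Standard quotas: A 12.323, B 9.361, C 5.183, D 7.918, E 7.931, F 2.284.
Lower quotas: A 12, B 9, C 5, D 7, E 7, F 2 (sum 42, leaving 3 seats).
Remainders in descending order: E 0.931, D 0.918, B 0.361, A 0.323, F 0.284, C 0.183.
The surplus seats go to E, D, B.

A=12, B=10, C=5, D=8, E=8, F=2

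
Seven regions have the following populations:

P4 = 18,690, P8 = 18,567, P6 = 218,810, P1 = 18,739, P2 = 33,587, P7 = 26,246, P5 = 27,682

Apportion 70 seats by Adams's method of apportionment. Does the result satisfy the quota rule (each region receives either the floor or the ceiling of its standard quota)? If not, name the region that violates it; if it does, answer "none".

Standard quotas: P4 3.611, P8 3.587, P6 42.274, P1 3.620, P2 6.489, P7 5.071, P5 5.348.
Adams allocation: P4 4, P8 4, P6 40, P1 4, P2 7, P7 5, P5 6.
P6 has quota 42.274 (lower 42, upper 43) but receives 40 — outside the quota interval.

P6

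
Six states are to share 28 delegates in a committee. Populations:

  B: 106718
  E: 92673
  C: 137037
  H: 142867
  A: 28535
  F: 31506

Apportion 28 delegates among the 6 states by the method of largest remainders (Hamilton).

B 6; E 5; C 7; H 7; A 1; F 2

The standard divisor is 539336/28 = 19262.
Standard quotas: B 5.5403, E 4.8112, C 7.1144, H 7.4170, A 1.4814, F 1.6357.
Lower quotas: B 5, E 4, C 7, H 7, A 1, F 1 (sum 25, leaving 3 seats).
Remainders in descending order: E 0.8112, F 0.6357, B 0.5403, A 0.4814, H 0.4170, C 0.1144.
Largest remainders: E, F, B receive the extra seats.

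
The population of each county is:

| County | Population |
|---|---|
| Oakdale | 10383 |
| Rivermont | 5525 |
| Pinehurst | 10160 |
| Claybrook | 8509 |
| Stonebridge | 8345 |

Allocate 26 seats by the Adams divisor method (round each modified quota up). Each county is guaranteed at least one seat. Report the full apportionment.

Oakdale 6, Rivermont 4, Pinehurst 6, Claybrook 5, Stonebridge 5

Standard divisor 42922/26 ≈ 1650.846; standard quotas: Oakdale 6.290, Rivermont 3.347, Pinehurst 6.154, Claybrook 5.154, Stonebridge 5.055.
Rounding up gives 7, 4, 7, 6, 6 = 30 seats, so the divisor must be adjusted.
With modified divisor 1800: modified quotas Oakdale 5.768, Rivermont 3.069, Pinehurst 5.644, Claybrook 4.727, Stonebridge 4.636.
Rounding up: Oakdale 6, Rivermont 4, Pinehurst 6, Claybrook 5, Stonebridge 5 (total 26).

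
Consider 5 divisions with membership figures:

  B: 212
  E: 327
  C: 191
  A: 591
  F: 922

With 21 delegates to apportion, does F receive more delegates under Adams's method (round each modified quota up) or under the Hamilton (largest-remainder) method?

Adams: B 2, E 3, C 2, A 6, F 8.
Hamilton: B 2, E 3, C 2, A 5, F 9.
F gets 8 under Adams and 9 under Hamilton.

Hamilton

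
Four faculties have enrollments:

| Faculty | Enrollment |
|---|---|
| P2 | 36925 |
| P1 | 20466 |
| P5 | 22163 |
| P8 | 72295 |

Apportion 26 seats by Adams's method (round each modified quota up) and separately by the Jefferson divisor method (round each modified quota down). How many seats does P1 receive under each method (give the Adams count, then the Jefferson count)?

Adams: P2 6, P1 4, P5 4, P8 12.
Jefferson: P2 6, P1 3, P5 4, P8 13.
P1 gets 4 under Adams and 3 under Jefferson.

4 and 3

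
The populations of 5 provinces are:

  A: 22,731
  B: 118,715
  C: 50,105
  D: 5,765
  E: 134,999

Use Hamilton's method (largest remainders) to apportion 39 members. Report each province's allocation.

Standard divisor: 332315 ÷ 39 ≈ 8520.897.
Standard quotas: A 2.6677, B 13.9322, C 5.8802, D 0.6766, E 15.8433.
Lower quotas: A 2, B 13, C 5, D 0, E 15 (sum 35, leaving 4 seats).
Remainders in descending order: B 0.9322, C 0.8802, E 0.8433, D 0.6766, A 0.6677.
Largest remainders: B, C, E, D receive the extra seats.

A 2; B 14; C 6; D 1; E 16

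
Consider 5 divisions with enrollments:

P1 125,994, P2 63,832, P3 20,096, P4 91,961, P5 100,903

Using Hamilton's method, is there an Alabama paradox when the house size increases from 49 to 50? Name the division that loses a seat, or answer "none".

P3

At 49 seats: P1 15, P2 8, P3 3, P4 11, P5 12.
At 50 seats: P1 16, P2 8, P3 2, P4 11, P5 13.
P3 drops from 3 to 2.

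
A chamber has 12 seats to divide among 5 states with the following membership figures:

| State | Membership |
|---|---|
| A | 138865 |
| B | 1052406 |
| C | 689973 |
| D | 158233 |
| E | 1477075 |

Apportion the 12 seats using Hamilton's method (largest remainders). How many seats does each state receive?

Standard divisor: 3516552 ÷ 12 = 293046.
Standard quotas: A 0.4739, B 3.5913, C 2.3545, D 0.5400, E 5.0404.
Lower quotas: A 0, B 3, C 2, D 0, E 5 (sum 10, leaving 2 seats).
Remainders in descending order: B 0.5913, D 0.5400, A 0.4739, C 0.3545, E 0.0404.
The surplus seats go to B, D.

A: 0, B: 4, C: 2, D: 1, E: 5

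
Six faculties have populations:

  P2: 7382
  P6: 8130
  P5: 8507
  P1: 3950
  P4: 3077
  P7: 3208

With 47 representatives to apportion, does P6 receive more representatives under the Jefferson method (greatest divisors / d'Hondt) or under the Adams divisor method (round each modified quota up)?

Jefferson: P2 10, P6 12, P5 12, P1 5, P4 4, P7 4.
Adams: P2 10, P6 11, P5 11, P1 6, P4 4, P7 5.
P6 gets 12 under Jefferson and 11 under Adams.

Jefferson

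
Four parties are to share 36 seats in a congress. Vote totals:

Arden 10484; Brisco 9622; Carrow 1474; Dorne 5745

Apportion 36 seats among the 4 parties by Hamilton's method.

Standard divisor: 27325 ÷ 36 ≈ 759.028.
Standard quotas: Arden 13.8124, Brisco 12.6767, Carrow 1.9420, Dorne 7.5689.
Lower quotas: Arden 13, Brisco 12, Carrow 1, Dorne 7 (sum 33, leaving 3 seats).
Remainders in descending order: Carrow 0.9420, Arden 0.8124, Brisco 0.6767, Dorne 0.5689.
The surplus seats go to Carrow, Arden, Brisco.

Arden 14, Brisco 13, Carrow 2, Dorne 7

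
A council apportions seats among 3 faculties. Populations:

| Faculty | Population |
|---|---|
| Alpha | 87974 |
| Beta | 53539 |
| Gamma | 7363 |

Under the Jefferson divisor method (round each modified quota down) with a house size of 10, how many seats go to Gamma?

Standard divisor 148876/10 ≈ 14887.6; standard quotas: Alpha 5.909, Beta 3.596, Gamma 0.495.
Rounding down gives 5, 3, 0 = 8 seats, so the divisor must be adjusted.
With modified divisor 13000: modified quotas Alpha 6.767, Beta 4.118, Gamma 0.566.
Rounding down: Alpha 6, Beta 4, Gamma 0 (total 10).
Gamma receives 0.

0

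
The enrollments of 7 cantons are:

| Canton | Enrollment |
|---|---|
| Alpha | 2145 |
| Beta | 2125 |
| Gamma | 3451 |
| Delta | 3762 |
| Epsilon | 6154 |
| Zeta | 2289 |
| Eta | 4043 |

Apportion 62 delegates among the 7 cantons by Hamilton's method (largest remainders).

Standard divisor: 23969 ÷ 62 ≈ 386.597.
Standard quotas: Alpha 5.5484, Beta 5.4967, Gamma 8.9266, Delta 9.7311, Epsilon 15.9184, Zeta 5.9209, Eta 10.4579.
Lower quotas: Alpha 5, Beta 5, Gamma 8, Delta 9, Epsilon 15, Zeta 5, Eta 10 (sum 57, leaving 5 seats).
Remainders in descending order: Gamma 0.9266, Zeta 0.9209, Epsilon 0.9184, Delta 0.7311, Alpha 0.5484, Beta 0.4967, Eta 0.4579.
The surplus seats go to Gamma, Zeta, Epsilon, Delta, Alpha.

Alpha 6, Beta 5, Gamma 9, Delta 10, Epsilon 16, Zeta 6, Eta 10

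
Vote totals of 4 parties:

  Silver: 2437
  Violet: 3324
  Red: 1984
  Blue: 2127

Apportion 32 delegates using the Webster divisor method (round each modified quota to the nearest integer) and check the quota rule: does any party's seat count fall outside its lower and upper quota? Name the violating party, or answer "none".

Standard quotas: Silver 7.900, Violet 10.775, Red 6.431, Blue 6.895.
Webster allocation: Silver 8, Violet 11, Red 6, Blue 7.
Every allocation lies between the lower and upper quota.

none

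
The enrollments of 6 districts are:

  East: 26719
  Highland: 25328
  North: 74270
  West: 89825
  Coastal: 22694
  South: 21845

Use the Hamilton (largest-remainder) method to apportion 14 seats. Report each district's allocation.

Standard divisor: 260681 ÷ 14 ≈ 18620.071.
Standard quotas: East 1.4350, Highland 1.3603, North 3.9887, West 4.8241, Coastal 1.2188, South 1.1732.
Lower quotas: East 1, Highland 1, North 3, West 4, Coastal 1, South 1 (sum 11, leaving 3 seats).
Remainders in descending order: North 0.9887, West 0.8241, East 0.4350, Highland 0.3603, Coastal 0.2188, South 0.1732.
The surplus seats go to North, West, East.

East 2, Highland 1, North 4, West 5, Coastal 1, South 1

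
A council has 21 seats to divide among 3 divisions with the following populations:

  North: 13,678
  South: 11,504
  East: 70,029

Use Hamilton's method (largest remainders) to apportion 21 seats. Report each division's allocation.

Standard divisor: 95211 ÷ 21 ≈ 4533.857.
Standard quotas: North 3.0169, South 2.5374, East 15.4458.
Lower quotas: North 3, South 2, East 15 (sum 20, leaving 1 seat).
Remainders in descending order: South 0.5374, East 0.4458, North 0.0169.
Largest remainder: South receives the extra seat.

North 3; South 3; East 15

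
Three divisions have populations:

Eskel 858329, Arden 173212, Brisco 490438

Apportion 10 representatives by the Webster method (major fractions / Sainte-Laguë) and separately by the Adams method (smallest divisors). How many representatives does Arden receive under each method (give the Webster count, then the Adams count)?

Webster: Eskel 6, Arden 1, Brisco 3.
Adams: Eskel 5, Arden 2, Brisco 3.
Arden gets 1 under Webster and 2 under Adams.

1 and 2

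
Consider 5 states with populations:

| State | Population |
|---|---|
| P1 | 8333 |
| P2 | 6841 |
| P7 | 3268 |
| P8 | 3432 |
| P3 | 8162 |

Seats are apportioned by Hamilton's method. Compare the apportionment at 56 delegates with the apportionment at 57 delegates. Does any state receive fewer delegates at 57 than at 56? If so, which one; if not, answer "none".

none

At 56 seats: P1 16, P2 13, P7 6, P8 6, P3 15.
At 57 seats: P1 16, P2 13, P7 6, P8 7, P3 15.
No state's allocation decreased.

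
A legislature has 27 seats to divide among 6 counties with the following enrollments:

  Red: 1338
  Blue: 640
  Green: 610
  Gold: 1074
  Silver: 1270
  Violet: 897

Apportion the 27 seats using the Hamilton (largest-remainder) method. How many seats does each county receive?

Red=6, Blue=3, Green=3, Gold=5, Silver=6, Violet=4

The standard divisor is 5829/27 ≈ 215.889.
Standard quotas: Red 6.198, Blue 2.964, Green 2.826, Gold 4.975, Silver 5.883, Violet 4.155.
Lower quotas: Red 6, Blue 2, Green 2, Gold 4, Silver 5, Violet 4 (sum 23, leaving 4 seats).
Remainders in descending order: Gold 0.975, Blue 0.964, Silver 0.883, Green 0.826, Red 0.198, Violet 0.155.
Largest remainders: Gold, Blue, Silver, Green receive the extra seats.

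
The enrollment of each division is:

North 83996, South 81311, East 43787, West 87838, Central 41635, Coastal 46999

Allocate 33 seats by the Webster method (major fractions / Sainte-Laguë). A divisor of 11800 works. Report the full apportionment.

North 7, South 7, East 4, West 7, Central 4, Coastal 4

With modified divisor 11800: modified quotas North 7.118, South 6.891, East 3.711, West 7.444, Central 3.528, Coastal 3.983.
Rounding to the nearest integer: North 7, South 7, East 4, West 7, Central 4, Coastal 4 (total 33).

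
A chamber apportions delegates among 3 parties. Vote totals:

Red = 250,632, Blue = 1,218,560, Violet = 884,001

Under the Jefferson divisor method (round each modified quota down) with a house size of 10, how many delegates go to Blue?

Standard divisor 2353193/10 ≈ 235319.3; standard quotas: Red 1.065, Blue 5.178, Violet 3.757.
Rounding down gives 1, 5, 3 = 9 seats, so the divisor must be adjusted.
With modified divisor 212000: modified quotas Red 1.182, Blue 5.748, Violet 4.170.
Rounding down: Red 1, Blue 5, Violet 4 (total 10).
Blue receives 5.

5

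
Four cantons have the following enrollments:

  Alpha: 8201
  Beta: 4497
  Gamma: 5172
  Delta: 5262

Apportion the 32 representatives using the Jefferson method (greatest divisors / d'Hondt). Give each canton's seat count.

Alpha: 12, Beta: 6, Gamma: 7, Delta: 7

Standard divisor 23132/32 ≈ 722.875; standard quotas: Alpha 11.345, Beta 6.221, Gamma 7.155, Delta 7.279.
Rounding down gives 11, 6, 7, 7 = 31 seats, so the divisor must be adjusted.
With modified divisor 670: modified quotas Alpha 12.240, Beta 6.712, Gamma 7.719, Delta 7.854.
Rounding down: Alpha 12, Beta 6, Gamma 7, Delta 7 (total 32).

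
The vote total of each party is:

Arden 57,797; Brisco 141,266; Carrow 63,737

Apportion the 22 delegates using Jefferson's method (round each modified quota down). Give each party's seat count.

Arden 5, Brisco 12, Carrow 5

Standard divisor 262800/22 ≈ 11945.455; standard quotas: Arden 4.838, Brisco 11.826, Carrow 5.336.
Rounding down gives 4, 11, 5 = 20 seats, so the divisor must be adjusted.
With modified divisor 11200: modified quotas Arden 5.160, Brisco 12.613, Carrow 5.691.
Rounding down: Arden 5, Brisco 12, Carrow 5 (total 22).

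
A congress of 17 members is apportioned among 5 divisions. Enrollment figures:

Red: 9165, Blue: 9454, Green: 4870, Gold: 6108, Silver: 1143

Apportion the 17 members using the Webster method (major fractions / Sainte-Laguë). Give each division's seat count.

Red=5, Blue=5, Green=3, Gold=3, Silver=1

Standard divisor 30740/17 ≈ 1808.235; standard quotas: Red 5.068, Blue 5.228, Green 2.693, Gold 3.378, Silver 0.632.
Rounding to the nearest integer gives Red 5, Blue 5, Green 3, Gold 3, Silver 1 — total 17, matching the house size, so no adjustment is needed.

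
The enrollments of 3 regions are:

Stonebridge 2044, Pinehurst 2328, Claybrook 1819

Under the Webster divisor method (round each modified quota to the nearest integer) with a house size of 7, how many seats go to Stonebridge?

2

Standard divisor 6191/7 ≈ 884.429; standard quotas: Stonebridge 2.311, Pinehurst 2.632, Claybrook 2.057.
Rounding to the nearest integer gives Stonebridge 2, Pinehurst 3, Claybrook 2 — total 7, matching the house size, so no adjustment is needed.
Stonebridge receives 2.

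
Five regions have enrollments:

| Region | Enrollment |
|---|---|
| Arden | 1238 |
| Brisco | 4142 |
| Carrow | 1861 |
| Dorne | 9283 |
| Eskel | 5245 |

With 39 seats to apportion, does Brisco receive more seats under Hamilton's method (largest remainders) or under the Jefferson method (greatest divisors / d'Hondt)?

Hamilton

Hamilton: Arden 2, Brisco 8, Carrow 3, Dorne 17, Eskel 9.
Jefferson: Arden 2, Brisco 7, Carrow 3, Dorne 17, Eskel 10.
Brisco gets 8 under Hamilton and 7 under Jefferson.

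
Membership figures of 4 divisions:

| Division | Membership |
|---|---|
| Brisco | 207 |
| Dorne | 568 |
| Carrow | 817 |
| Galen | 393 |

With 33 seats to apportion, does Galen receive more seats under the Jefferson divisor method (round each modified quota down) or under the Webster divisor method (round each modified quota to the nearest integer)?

Webster

Jefferson: Brisco 3, Dorne 10, Carrow 14, Galen 6.
Webster: Brisco 3, Dorne 9, Carrow 14, Galen 7.
Galen gets 6 under Jefferson and 7 under Webster.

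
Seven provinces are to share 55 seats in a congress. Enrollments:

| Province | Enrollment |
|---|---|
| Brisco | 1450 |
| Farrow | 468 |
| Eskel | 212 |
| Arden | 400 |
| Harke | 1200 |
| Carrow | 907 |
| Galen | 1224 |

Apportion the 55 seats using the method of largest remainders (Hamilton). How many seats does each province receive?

Total 5861; standard divisor 5861/55 ≈ 106.564.
Standard quotas: Brisco 13.607, Farrow 4.392, Eskel 1.989, Arden 3.754, Harke 11.261, Carrow 8.511, Galen 11.486.
Lower quotas: Brisco 13, Farrow 4, Eskel 1, Arden 3, Harke 11, Carrow 8, Galen 11 (sum 51, leaving 4 seats).
Remainders in descending order: Eskel 0.989, Arden 0.754, Brisco 0.607, Carrow 0.511, Galen 0.486, Farrow 0.392, Harke 0.261.
Largest remainders: Eskel, Arden, Brisco, Carrow receive the extra seats.

Brisco=14, Farrow=4, Eskel=2, Arden=4, Harke=11, Carrow=9, Galen=11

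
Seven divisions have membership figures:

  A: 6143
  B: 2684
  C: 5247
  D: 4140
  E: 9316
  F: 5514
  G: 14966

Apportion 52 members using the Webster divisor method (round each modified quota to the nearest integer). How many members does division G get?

Standard divisor 48010/52 ≈ 923.269; standard quotas: A 6.654, B 2.907, C 5.683, D 4.484, E 10.090, F 5.972, G 16.210.
Rounding to the nearest integer gives A 7, B 3, C 6, D 4, E 10, F 6, G 16 — total 52, matching the house size, so no adjustment is needed.
G receives 16.

16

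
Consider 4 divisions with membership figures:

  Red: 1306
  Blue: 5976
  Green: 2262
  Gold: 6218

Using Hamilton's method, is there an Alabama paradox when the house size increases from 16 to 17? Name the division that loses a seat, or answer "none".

Red

At 16 seats: Red 2, Blue 6, Green 2, Gold 6.
At 17 seats: Red 1, Blue 7, Green 2, Gold 7.
Red drops from 2 to 1.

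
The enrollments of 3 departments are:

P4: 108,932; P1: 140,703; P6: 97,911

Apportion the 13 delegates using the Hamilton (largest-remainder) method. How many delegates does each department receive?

The standard divisor is 347546/13 ≈ 26734.308.
Standard quotas: P4 4.0746, P1 5.2630, P6 3.6624.
Lower quotas: P4 4, P1 5, P6 3 (sum 12, leaving 1 seat).
Remainders in descending order: P6 0.6624, P1 0.2630, P4 0.0746.
Largest remainder: P6 receives the extra seat.

P4 4; P1 5; P6 4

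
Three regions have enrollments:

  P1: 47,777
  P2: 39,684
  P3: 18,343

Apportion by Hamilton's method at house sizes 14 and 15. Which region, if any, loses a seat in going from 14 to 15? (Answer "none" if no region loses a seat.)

At 14 seats: P1 6, P2 5, P3 3.
At 15 seats: P1 7, P2 6, P3 2.
P3 drops from 3 to 2.

P3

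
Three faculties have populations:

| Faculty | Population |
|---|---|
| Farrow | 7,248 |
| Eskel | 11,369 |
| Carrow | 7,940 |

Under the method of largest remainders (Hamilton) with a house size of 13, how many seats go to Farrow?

Total 26557; standard divisor 26557/13 ≈ 2042.846.
Standard quotas: Farrow 3.5480, Eskel 5.5653, Carrow 3.8867.
Lower quotas: Farrow 3, Eskel 5, Carrow 3 (sum 11, leaving 2 seats).
Remainders in descending order: Carrow 0.8867, Eskel 0.5653, Farrow 0.5480.
The surplus seats go to Carrow, Eskel.
Farrow receives 3.

3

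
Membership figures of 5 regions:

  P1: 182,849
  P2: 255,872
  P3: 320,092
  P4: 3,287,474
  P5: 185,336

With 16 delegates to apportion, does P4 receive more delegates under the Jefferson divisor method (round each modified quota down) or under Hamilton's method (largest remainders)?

Jefferson: P1 0, P2 1, P3 1, P4 14, P5 0.
Hamilton: P1 1, P2 1, P3 1, P4 12, P5 1.
P4 gets 14 under Jefferson and 12 under Hamilton.

Jefferson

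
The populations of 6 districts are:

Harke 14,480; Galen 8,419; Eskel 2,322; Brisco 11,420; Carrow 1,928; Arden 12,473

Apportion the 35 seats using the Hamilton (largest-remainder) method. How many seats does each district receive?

Harke=10, Galen=6, Eskel=2, Brisco=8, Carrow=1, Arden=8

The standard divisor is 51042/35 ≈ 1458.343.
Standard quotas: Harke 9.9291, Galen 5.7730, Eskel 1.5922, Brisco 7.8308, Carrow 1.3220, Arden 8.5529.
Lower quotas: Harke 9, Galen 5, Eskel 1, Brisco 7, Carrow 1, Arden 8 (sum 31, leaving 4 seats).
Remainders in descending order: Harke 0.9291, Brisco 0.8308, Galen 0.7730, Eskel 0.5922, Arden 0.5529, Carrow 0.3220.
Largest remainders: Harke, Brisco, Galen, Eskel receive the extra seats.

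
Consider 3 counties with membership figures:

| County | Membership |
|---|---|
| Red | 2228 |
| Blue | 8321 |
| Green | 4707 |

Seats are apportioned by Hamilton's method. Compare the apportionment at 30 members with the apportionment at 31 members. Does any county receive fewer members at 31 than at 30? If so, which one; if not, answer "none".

Red

At 30 seats: Red 5, Blue 16, Green 9.
At 31 seats: Red 4, Blue 17, Green 10.
Red drops from 5 to 4.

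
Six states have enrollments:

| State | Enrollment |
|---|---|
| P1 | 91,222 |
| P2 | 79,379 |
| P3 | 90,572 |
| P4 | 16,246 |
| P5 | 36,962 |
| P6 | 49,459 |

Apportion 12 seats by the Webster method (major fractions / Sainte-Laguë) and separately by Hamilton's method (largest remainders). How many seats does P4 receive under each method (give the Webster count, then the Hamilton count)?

1 and 0

Webster: P1 3, P2 2, P3 3, P4 1, P5 1, P6 2.
Hamilton: P1 3, P2 3, P3 3, P4 0, P5 1, P6 2.
P4 gets 1 under Webster and 0 under Hamilton.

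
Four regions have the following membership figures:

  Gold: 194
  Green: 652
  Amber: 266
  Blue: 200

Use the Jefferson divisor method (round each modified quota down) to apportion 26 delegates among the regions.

Gold=4, Green=13, Amber=5, Blue=4

Standard divisor 1312/26 ≈ 50.462; standard quotas: Gold 3.845, Green 12.921, Amber 5.271, Blue 3.963.
Rounding down gives 3, 12, 5, 3 = 23 seats, so the divisor must be adjusted.
With modified divisor 48: modified quotas Gold 4.042, Green 13.583, Amber 5.542, Blue 4.167.
Rounding down: Gold 4, Green 13, Amber 5, Blue 4 (total 26).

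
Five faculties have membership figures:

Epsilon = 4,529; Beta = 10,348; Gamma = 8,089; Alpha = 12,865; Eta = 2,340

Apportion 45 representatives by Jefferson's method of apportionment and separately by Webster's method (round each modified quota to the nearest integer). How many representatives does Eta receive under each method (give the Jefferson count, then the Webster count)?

Jefferson: Epsilon 5, Beta 12, Gamma 10, Alpha 16, Eta 2.
Webster: Epsilon 5, Beta 12, Gamma 10, Alpha 15, Eta 3.
Eta gets 2 under Jefferson and 3 under Webster.

2 and 3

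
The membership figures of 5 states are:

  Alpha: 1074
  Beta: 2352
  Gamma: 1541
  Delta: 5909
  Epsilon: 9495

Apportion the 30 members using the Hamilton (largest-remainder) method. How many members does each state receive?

Alpha: 2; Beta: 3; Gamma: 2; Delta: 9; Epsilon: 14

The standard divisor is 20371/30 ≈ 679.033.
Standard quotas: Alpha 1.5817, Beta 3.4637, Gamma 2.2694, Delta 8.7021, Epsilon 13.9831.
Lower quotas: Alpha 1, Beta 3, Gamma 2, Delta 8, Epsilon 13 (sum 27, leaving 3 seats).
Remainders in descending order: Epsilon 0.9831, Delta 0.7021, Alpha 0.5817, Beta 0.4637, Gamma 0.2694.
The surplus seats go to Epsilon, Delta, Alpha.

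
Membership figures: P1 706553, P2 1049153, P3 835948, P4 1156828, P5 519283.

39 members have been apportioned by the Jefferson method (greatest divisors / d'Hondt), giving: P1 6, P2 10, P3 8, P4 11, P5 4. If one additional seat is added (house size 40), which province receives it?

P5

Priority for the next seat is population ÷ (current seats + 1).
Priorities: P1 100936.143, P2 95377.545, P3 92883.111, P4 96402.333, P5 103856.600.
Highest priority: P5.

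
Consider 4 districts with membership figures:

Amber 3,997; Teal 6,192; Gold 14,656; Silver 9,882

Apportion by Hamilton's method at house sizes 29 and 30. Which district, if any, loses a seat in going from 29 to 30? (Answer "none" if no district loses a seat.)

Amber

At 29 seats: Amber 4, Teal 5, Gold 12, Silver 8.
At 30 seats: Amber 3, Teal 5, Gold 13, Silver 9.
Amber drops from 4 to 3.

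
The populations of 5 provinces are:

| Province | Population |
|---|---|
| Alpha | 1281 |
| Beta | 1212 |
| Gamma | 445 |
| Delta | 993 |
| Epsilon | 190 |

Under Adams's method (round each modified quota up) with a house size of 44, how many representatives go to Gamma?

Standard divisor 4121/44 ≈ 93.659; standard quotas: Alpha 13.677, Beta 12.941, Gamma 4.751, Delta 10.602, Epsilon 2.029.
Rounding up gives 14, 13, 5, 11, 3 = 46 seats, so the divisor must be adjusted.
With modified divisor 99: modified quotas Alpha 12.939, Beta 12.242, Gamma 4.495, Delta 10.030, Epsilon 1.919.
Rounding up: Alpha 13, Beta 13, Gamma 5, Delta 11, Epsilon 2 (total 44).
Gamma receives 5.

5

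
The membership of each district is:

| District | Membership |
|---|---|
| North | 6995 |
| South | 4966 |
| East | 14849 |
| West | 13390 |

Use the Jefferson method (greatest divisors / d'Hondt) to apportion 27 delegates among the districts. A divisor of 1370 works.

With modified divisor 1370: modified quotas North 5.106, South 3.625, East 10.839, West 9.774.
Rounding down: North 5, South 3, East 10, West 9 (total 27).

North: 5, South: 3, East: 10, West: 9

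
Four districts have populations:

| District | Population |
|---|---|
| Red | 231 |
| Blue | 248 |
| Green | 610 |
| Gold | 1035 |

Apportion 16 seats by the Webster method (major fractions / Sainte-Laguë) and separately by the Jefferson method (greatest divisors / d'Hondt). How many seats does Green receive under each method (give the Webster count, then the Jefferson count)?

4 and 5

Webster: Red 2, Blue 2, Green 4, Gold 8.
Jefferson: Red 1, Blue 2, Green 5, Gold 8.
Green gets 4 under Webster and 5 under Jefferson.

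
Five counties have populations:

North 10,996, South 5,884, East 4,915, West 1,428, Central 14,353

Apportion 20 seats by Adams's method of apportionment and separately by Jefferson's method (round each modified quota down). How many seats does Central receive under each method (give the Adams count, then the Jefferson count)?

Adams: North 6, South 3, East 3, West 1, Central 7.
Jefferson: North 6, South 3, East 3, West 0, Central 8.
Central gets 7 under Adams and 8 under Jefferson.

7 and 8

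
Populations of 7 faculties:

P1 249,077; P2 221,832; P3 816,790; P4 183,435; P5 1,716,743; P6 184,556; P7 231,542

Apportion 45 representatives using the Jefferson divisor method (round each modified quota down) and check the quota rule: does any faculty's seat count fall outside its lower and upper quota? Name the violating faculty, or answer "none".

P5

Standard quotas: P1 3.110, P2 2.770, P3 10.199, P4 2.290, P5 21.436, P6 2.304, P7 2.891.
Jefferson allocation: P1 3, P2 2, P3 10, P4 2, P5 23, P6 2, P7 3.
P5 has quota 21.436 (lower 21, upper 22) but receives 23 — outside the quota interval.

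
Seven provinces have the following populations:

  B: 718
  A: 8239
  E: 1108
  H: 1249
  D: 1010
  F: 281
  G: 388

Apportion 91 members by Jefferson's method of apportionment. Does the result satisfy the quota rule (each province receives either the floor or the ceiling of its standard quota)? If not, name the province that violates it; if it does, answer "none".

Standard quotas: B 5.029, A 57.704, E 7.760, H 8.748, D 7.074, F 1.968, G 2.717.
Jefferson allocation: B 5, A 59, E 7, H 9, D 7, F 2, G 2.
A has quota 57.704 (lower 57, upper 58) but receives 59 — outside the quota interval.

A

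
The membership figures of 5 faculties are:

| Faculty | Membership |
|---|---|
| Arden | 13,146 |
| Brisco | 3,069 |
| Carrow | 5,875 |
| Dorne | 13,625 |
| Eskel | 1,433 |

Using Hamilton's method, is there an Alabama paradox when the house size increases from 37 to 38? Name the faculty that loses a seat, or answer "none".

At 37 seats: Arden 13, Brisco 3, Carrow 6, Dorne 14, Eskel 1.
At 38 seats: Arden 13, Brisco 3, Carrow 6, Dorne 14, Eskel 2.
No faculty's allocation decreased.

none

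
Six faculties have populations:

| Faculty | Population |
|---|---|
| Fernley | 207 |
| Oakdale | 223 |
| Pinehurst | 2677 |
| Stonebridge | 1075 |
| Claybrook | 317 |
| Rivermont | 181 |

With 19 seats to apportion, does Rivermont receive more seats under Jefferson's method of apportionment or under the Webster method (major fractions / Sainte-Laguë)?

Jefferson: Fernley 0, Oakdale 1, Pinehurst 12, Stonebridge 5, Claybrook 1, Rivermont 0.
Webster: Fernley 1, Oakdale 1, Pinehurst 11, Stonebridge 4, Claybrook 1, Rivermont 1.
Rivermont gets 0 under Jefferson and 1 under Webster.

Webster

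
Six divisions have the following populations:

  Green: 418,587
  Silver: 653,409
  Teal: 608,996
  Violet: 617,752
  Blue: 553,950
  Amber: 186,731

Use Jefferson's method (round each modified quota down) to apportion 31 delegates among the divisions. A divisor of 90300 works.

Green 4, Silver 7, Teal 6, Violet 6, Blue 6, Amber 2

With modified divisor 90300: modified quotas Green 4.636, Silver 7.236, Teal 6.744, Violet 6.841, Blue 6.135, Amber 2.068.
Rounding down: Green 4, Silver 7, Teal 6, Violet 6, Blue 6, Amber 2 (total 31).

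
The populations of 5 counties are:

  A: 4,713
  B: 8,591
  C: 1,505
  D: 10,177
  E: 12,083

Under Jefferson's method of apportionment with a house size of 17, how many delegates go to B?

4

Standard divisor 37069/17 ≈ 2180.529; standard quotas: A 2.161, B 3.940, C 0.690, D 4.667, E 5.541.
Rounding down gives 2, 3, 0, 4, 5 = 14 seats, so the divisor must be adjusted.
With modified divisor 1900: modified quotas A 2.481, B 4.522, C 0.792, D 5.356, E 6.359.
Rounding down: A 2, B 4, C 0, D 5, E 6 (total 17).
B receives 4.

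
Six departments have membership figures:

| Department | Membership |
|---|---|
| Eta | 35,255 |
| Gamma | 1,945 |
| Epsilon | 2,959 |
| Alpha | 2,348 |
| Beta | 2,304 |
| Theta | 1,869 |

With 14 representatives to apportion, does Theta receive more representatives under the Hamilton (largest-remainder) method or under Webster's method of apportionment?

Webster

Hamilton: Eta 10, Gamma 1, Epsilon 1, Alpha 1, Beta 1, Theta 0.
Webster: Eta 9, Gamma 1, Epsilon 1, Alpha 1, Beta 1, Theta 1.
Theta gets 0 under Hamilton and 1 under Webster.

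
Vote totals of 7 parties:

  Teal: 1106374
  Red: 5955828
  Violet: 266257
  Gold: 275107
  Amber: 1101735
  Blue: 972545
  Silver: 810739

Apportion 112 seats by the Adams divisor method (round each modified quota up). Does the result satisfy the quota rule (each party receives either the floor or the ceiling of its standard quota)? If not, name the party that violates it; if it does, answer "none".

Standard quotas: Teal 11.814, Red 63.598, Violet 2.843, Gold 2.938, Amber 11.765, Blue 10.385, Silver 8.657.
Adams allocation: Teal 12, Red 62, Violet 3, Gold 3, Amber 12, Blue 11, Silver 9.
Red has quota 63.598 (lower 63, upper 64) but receives 62 — outside the quota interval.

Red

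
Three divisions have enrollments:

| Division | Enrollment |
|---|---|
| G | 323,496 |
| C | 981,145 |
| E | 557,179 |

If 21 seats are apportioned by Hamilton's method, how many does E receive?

Standard divisor: 1861820 ÷ 21 ≈ 88658.095.
Standard quotas: G 3.6488, C 11.0666, E 6.2846.
Lower quotas: G 3, C 11, E 6 (sum 20, leaving 1 seat).
Remainders in descending order: G 0.6488, E 0.2846, C 0.0666.
Largest remainder: G receives the extra seat.
E receives 6.

6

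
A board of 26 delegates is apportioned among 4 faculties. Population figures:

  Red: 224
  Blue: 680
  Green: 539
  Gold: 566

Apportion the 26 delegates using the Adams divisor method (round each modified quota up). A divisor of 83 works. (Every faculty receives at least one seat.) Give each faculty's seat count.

Red 3; Blue 9; Green 7; Gold 7

With modified divisor 83: modified quotas Red 2.699, Blue 8.193, Green 6.494, Gold 6.819.
Rounding up: Red 3, Blue 9, Green 7, Gold 7 (total 26).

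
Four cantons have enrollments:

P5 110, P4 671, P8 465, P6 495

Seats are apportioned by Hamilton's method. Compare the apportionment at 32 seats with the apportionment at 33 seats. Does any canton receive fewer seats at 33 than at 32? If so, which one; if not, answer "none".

none

At 32 seats: P5 2, P4 12, P8 9, P6 9.
At 33 seats: P5 2, P4 13, P8 9, P6 9.
No canton's allocation decreased.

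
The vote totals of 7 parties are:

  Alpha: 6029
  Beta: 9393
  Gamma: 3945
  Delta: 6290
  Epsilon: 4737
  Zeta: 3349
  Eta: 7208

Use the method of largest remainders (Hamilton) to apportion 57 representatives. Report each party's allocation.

Alpha 8; Beta 13; Gamma 5; Delta 9; Epsilon 7; Zeta 5; Eta 10

Total 40951; standard divisor 40951/57 ≈ 718.439.
Standard quotas: Alpha 8.3918, Beta 13.0742, Gamma 5.4911, Delta 8.7551, Epsilon 6.5935, Zeta 4.6615, Eta 10.0329.
Lower quotas: Alpha 8, Beta 13, Gamma 5, Delta 8, Epsilon 6, Zeta 4, Eta 10 (sum 54, leaving 3 seats).
Remainders in descending order: Delta 0.7551, Zeta 0.6615, Epsilon 0.5935, Gamma 0.4911, Alpha 0.3918, Beta 0.0742, Eta 0.0329.
Largest remainders: Delta, Zeta, Epsilon receive the extra seats.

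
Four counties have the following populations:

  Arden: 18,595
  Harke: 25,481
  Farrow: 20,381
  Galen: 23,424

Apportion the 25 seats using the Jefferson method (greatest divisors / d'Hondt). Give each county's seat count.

Arden: 5, Harke: 7, Farrow: 6, Galen: 7

Standard divisor 87881/25 ≈ 3515.24; standard quotas: Arden 5.290, Harke 7.249, Farrow 5.798, Galen 6.664.
Rounding down gives 5, 7, 5, 6 = 23 seats, so the divisor must be adjusted.
With modified divisor 3300: modified quotas Arden 5.635, Harke 7.722, Farrow 6.176, Galen 7.098.
Rounding down: Arden 5, Harke 7, Farrow 6, Galen 7 (total 25).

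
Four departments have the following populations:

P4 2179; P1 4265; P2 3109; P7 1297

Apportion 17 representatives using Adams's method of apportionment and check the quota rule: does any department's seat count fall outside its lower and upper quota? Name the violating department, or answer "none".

none

Standard quotas: P4 3.414, P1 6.682, P2 4.871, P7 2.032.
Adams allocation: P4 4, P1 6, P2 5, P7 2.
Every allocation lies between the lower and upper quota.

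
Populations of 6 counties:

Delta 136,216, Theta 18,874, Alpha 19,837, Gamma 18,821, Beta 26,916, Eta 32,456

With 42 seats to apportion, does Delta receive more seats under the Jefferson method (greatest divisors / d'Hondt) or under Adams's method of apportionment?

Jefferson

Jefferson: Delta 24, Theta 3, Alpha 3, Gamma 3, Beta 4, Eta 5.
Adams: Delta 21, Theta 3, Alpha 4, Gamma 3, Beta 5, Eta 6.
Delta gets 24 under Jefferson and 21 under Adams.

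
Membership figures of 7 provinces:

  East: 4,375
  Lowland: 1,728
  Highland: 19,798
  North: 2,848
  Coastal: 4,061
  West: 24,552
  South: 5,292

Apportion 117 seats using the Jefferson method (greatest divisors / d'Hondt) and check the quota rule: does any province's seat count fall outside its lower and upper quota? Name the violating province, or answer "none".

Standard quotas: East 8.170, Lowland 3.227, Highland 36.971, North 5.318, Coastal 7.584, West 45.848, South 9.882.
Jefferson allocation: East 8, Lowland 3, Highland 37, North 5, Coastal 7, West 47, South 10.
West has quota 45.848 (lower 45, upper 46) but receives 47 — outside the quota interval.

West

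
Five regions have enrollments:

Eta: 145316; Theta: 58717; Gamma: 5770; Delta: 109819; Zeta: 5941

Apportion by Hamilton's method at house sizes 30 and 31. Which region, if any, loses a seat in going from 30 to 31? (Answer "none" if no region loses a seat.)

At 30 seats: Eta 13, Theta 5, Gamma 1, Delta 10, Zeta 1.
At 31 seats: Eta 14, Theta 6, Gamma 0, Delta 10, Zeta 1.
Gamma drops from 1 to 0.

Gamma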